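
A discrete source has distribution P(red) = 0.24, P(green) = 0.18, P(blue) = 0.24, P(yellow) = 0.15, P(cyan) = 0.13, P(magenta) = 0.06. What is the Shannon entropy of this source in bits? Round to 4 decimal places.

2.4703 bits

H = −Σ pᵢ log₂ pᵢ.
−0.24·log₂(0.24) = 0.4941
−0.18·log₂(0.18) = 0.4453
−0.24·log₂(0.24) = 0.4941
−0.15·log₂(0.15) = 0.4105
−0.13·log₂(0.13) = 0.3826
−0.06·log₂(0.06) = 0.2435
Sum ≈ 2.4703 → 2.4703 bits.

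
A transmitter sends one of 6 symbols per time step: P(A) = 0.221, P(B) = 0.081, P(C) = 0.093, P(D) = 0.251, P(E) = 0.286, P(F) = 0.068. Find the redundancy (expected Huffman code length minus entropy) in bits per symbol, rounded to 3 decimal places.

Entropy H = −Σ p log₂ p ≈ 2.3745 bits.
Huffman merges: 17/250+81/1000→149/1000; 93/1000+149/1000→121/500; 221/1000+121/500→463/1000; 251/1000+143/500→537/1000; 463/1000+537/1000→1. L = 2391/1000 ≈ 2.3910.
L − H = 2.3910 − 2.3745 = 0.017 bits.

0.017 bits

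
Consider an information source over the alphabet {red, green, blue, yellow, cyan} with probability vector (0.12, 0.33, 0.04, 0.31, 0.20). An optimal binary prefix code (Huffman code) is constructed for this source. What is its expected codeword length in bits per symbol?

Repeatedly combine the two least-probable nodes; the expected code length is the sum of the merged weights.
merge 1/25 + 3/25 → 4/25
merge 4/25 + 1/5 → 9/25
merge 31/100 + 33/100 → 16/25
merge 9/25 + 16/25 → 1
L = 4/25 + 9/25 + 16/25 + 1 = 54/25 = 2.16 bits/symbol.

2.16 bits/symbol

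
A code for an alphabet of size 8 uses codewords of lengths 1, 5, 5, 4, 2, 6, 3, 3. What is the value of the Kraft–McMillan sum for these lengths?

With common denominator 2^6 = 64: Σ 2^(−ℓᵢ) = 32/64 + 2/64 + 2/64 + 4/64 + 16/64 + 1/64 + 8/64 + 8/64 = 73/64 = 1.140625.

1.140625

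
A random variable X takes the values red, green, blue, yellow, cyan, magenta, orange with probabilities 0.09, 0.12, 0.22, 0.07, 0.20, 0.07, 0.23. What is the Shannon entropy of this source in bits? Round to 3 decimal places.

H = −Σ pᵢ log₂ pᵢ.
−0.09·log₂(0.09) = 0.3127
−0.12·log₂(0.12) = 0.3671
−0.22·log₂(0.22) = 0.4806
−0.07·log₂(0.07) = 0.2686
−0.20·log₂(0.20) = 0.4644
−0.07·log₂(0.07) = 0.2686
−0.23·log₂(0.23) = 0.4877
Sum ≈ 2.6495 → 2.649 bits.

2.649 bits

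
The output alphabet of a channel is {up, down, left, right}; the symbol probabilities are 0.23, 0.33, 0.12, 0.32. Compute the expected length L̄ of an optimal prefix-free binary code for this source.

2 bits/symbol

Repeatedly combine the two least-probable nodes; the expected code length is the sum of the merged weights.
merge 3/25 + 23/100 → 7/20
merge 8/25 + 33/100 → 13/20
merge 7/20 + 13/20 → 1
L = 7/20 + 13/20 + 1 = 2 bits/symbol.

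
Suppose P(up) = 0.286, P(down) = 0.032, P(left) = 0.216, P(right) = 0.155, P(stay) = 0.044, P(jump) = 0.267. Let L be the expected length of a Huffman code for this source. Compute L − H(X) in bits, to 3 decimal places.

0.030 bits

Entropy H = −Σ p log₂ p ≈ 2.2768 bits.
Huffman merges: 4/125+11/250→19/250; 19/250+31/200→231/1000; 27/125+231/1000→447/1000; 267/1000+143/500→553/1000; 447/1000+553/1000→1. L = 2307/1000 ≈ 2.3070.
L − H = 2.3070 − 2.2768 = 0.030 bits.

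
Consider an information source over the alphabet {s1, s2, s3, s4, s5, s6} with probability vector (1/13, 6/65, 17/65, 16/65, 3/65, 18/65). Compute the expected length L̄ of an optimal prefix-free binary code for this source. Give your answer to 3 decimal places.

2.338 bits/symbol

Repeatedly combine the two least-probable nodes; the expected code length is the sum of the merged weights.
merge 3/65 + 1/13 → 8/65
merge 6/65 + 8/65 → 14/65
merge 14/65 + 16/65 → 6/13
merge 17/65 + 18/65 → 7/13
merge 6/13 + 7/13 → 1
L = 8/65 + 14/65 + 6/13 + 7/13 + 1 = 152/65 ≈ 2.338 bits/symbol.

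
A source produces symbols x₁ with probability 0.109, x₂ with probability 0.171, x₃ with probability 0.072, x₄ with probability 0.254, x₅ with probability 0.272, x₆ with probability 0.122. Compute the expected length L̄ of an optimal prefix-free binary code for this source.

2.474 bits/symbol

Repeatedly combine the two least-probable nodes; the expected code length is the sum of the merged weights.
merge 9/125 + 109/1000 → 181/1000
merge 61/500 + 171/1000 → 293/1000
merge 181/1000 + 127/500 → 87/200
merge 34/125 + 293/1000 → 113/200
merge 87/200 + 113/200 → 1
L = 181/1000 + 293/1000 + 87/200 + 113/200 + 1 = 1237/500 = 2.474 bits/symbol.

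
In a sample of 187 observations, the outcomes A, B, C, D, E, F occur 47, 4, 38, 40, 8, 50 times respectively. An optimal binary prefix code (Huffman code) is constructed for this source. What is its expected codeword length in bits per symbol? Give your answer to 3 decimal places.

Probabilities are the counts divided by 187.
Repeatedly combine the two least-probable nodes; the expected code length is the sum of the merged weights.
merge 4/187 + 8/187 → 12/187
merge 12/187 + 38/187 → 50/187
merge 40/187 + 47/187 → 87/187
merge 50/187 + 50/187 → 100/187
merge 87/187 + 100/187 → 1
L = 12/187 + 50/187 + 87/187 + 100/187 + 1 = 436/187 ≈ 2.332 bits/symbol.

2.332 bits/symbol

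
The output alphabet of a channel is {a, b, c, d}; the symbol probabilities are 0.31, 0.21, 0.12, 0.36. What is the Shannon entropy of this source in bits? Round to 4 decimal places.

H = −Σ pᵢ log₂ pᵢ.
−0.31·log₂(0.31) = 0.5238
−0.21·log₂(0.21) = 0.4728
−0.12·log₂(0.12) = 0.3671
−0.36·log₂(0.36) = 0.5306
Sum ≈ 1.8943 → 1.8943 bits.

1.8943 bits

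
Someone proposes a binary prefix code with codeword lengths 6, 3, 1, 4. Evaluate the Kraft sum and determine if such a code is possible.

0.703125; yes

With common denominator 2^6 = 64: Σ 2^(−ℓᵢ) = 1/64 + 8/64 + 32/64 + 4/64 = 45/64 = 0.703125.
Kraft's inequality requires Σ ≤ 1; here Σ = 0.703125 ≤ 1, so such a prefix code exists.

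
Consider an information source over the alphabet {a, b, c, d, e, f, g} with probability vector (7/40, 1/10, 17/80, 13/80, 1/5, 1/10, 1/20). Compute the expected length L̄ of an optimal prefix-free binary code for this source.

2.7375 bits/symbol

Repeatedly combine the two least-probable nodes; the expected code length is the sum of the merged weights.
merge 1/20 + 1/10 → 3/20
merge 1/10 + 3/20 → 1/4
merge 13/80 + 7/40 → 27/80
merge 1/5 + 17/80 → 33/80
merge 1/4 + 27/80 → 47/80
merge 33/80 + 47/80 → 1
L = 3/20 + 1/4 + 27/80 + 33/80 + 47/80 + 1 = 219/80 = 2.7375 bits/symbol.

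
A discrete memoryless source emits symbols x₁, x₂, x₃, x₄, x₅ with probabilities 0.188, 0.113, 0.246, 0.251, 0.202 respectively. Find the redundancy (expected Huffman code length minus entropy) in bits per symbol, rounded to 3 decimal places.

0.028 bits

Entropy H = −Σ p log₂ p ≈ 2.2732 bits.
Huffman merges: 113/1000+47/250→301/1000; 101/500+123/500→56/125; 251/1000+301/1000→69/125; 56/125+69/125→1. L = 2301/1000 ≈ 2.3010.
L − H = 2.3010 − 2.2732 = 0.028 bits.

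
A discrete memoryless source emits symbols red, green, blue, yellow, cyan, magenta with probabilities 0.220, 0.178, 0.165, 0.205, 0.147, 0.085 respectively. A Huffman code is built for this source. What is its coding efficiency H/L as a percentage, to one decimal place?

Entropy H = −Σ p log₂ p ≈ 2.5303 bits.
Huffman merges: 17/200+147/1000→29/125; 33/200+89/500→343/1000; 41/200+11/50→17/40; 29/125+343/1000→23/40; 17/40+23/40→1. L = 103/40 ≈ 2.5750.
Efficiency = H/L = 2.5303/2.5750 = 98.3%.

98.3%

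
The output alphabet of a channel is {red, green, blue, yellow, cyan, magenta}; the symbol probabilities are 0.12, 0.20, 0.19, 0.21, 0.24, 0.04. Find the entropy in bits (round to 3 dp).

2.439 bits

H = −Σ pᵢ log₂ pᵢ.
−0.12·log₂(0.12) = 0.3671
−0.20·log₂(0.20) = 0.4644
−0.19·log₂(0.19) = 0.4552
−0.21·log₂(0.21) = 0.4728
−0.24·log₂(0.24) = 0.4941
−0.04·log₂(0.04) = 0.1858
Sum ≈ 2.4394 → 2.439 bits.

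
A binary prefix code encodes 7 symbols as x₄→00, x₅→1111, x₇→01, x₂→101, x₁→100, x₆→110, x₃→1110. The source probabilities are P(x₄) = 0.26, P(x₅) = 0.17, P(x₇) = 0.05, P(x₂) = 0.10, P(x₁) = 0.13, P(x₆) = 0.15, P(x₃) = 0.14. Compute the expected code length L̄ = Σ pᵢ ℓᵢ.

3 bits/symbol

L̄ = Σ pᵢ·ℓᵢ = 0.26·2 + 0.17·4 + 0.05·2 + 0.10·3 + 0.13·3 + 0.15·3 + 0.14·4 = 3 bits/symbol.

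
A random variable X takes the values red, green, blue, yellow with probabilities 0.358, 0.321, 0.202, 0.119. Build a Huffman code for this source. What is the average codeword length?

1.963 bits/symbol

Repeatedly combine the two least-probable nodes; the expected code length is the sum of the merged weights.
merge 119/1000 + 101/500 → 321/1000
merge 321/1000 + 321/1000 → 321/500
merge 179/500 + 321/500 → 1
L = 321/1000 + 321/500 + 1 = 1963/1000 = 1.963 bits/symbol.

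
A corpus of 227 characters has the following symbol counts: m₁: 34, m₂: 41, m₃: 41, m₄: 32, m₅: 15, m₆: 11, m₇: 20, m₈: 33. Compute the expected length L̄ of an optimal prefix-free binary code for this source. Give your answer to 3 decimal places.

Probabilities are the counts divided by 227.
Repeatedly combine the two least-probable nodes; the expected code length is the sum of the merged weights.
merge 11/227 + 15/227 → 26/227
merge 20/227 + 26/227 → 46/227
merge 32/227 + 33/227 → 65/227
merge 34/227 + 41/227 → 75/227
merge 41/227 + 46/227 → 87/227
merge 65/227 + 75/227 → 140/227
merge 87/227 + 140/227 → 1
L = 26/227 + 46/227 + 65/227 + 75/227 + 87/227 + 140/227 + 1 = 666/227 ≈ 2.934 bits/symbol.

2.934 bits/symbol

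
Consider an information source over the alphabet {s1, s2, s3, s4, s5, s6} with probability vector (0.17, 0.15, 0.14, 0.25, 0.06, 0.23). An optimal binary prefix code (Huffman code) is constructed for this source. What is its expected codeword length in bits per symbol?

2.52 bits/symbol

Repeatedly combine the two least-probable nodes; the expected code length is the sum of the merged weights.
merge 3/50 + 7/50 → 1/5
merge 3/20 + 17/100 → 8/25
merge 1/5 + 23/100 → 43/100
merge 1/4 + 8/25 → 57/100
merge 43/100 + 57/100 → 1
L = 1/5 + 8/25 + 43/100 + 57/100 + 1 = 63/25 = 2.52 bits/symbol.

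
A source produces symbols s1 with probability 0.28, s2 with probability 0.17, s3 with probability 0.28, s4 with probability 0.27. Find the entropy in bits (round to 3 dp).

H = −Σ pᵢ log₂ pᵢ.
−0.28·log₂(0.28) = 0.5142
−0.17·log₂(0.17) = 0.4346
−0.28·log₂(0.28) = 0.5142
−0.27·log₂(0.27) = 0.5100
Sum ≈ 1.9730 → 1.973 bits.

1.973 bits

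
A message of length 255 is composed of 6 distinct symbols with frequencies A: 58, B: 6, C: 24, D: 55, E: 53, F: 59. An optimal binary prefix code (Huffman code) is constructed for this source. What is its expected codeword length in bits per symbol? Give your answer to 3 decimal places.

2.443 bits/symbol

Probabilities are the counts divided by 255.
Repeatedly combine the two least-probable nodes; the expected code length is the sum of the merged weights.
merge 2/85 + 8/85 → 2/17
merge 2/17 + 53/255 → 83/255
merge 11/51 + 58/255 → 113/255
merge 59/255 + 83/255 → 142/255
merge 113/255 + 142/255 → 1
L = 2/17 + 83/255 + 113/255 + 142/255 + 1 = 623/255 ≈ 2.443 bits/symbol.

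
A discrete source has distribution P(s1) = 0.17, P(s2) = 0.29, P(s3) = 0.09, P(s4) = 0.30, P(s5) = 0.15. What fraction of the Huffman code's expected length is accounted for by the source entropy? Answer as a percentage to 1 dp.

98.1%

Entropy H = −Σ p log₂ p ≈ 2.1968 bits.
Huffman merges: 9/100+3/20→6/25; 17/100+6/25→41/100; 29/100+3/10→59/100; 41/100+59/100→1. L = 56/25 ≈ 2.2400.
Efficiency = H/L = 2.1968/2.2400 = 98.1%.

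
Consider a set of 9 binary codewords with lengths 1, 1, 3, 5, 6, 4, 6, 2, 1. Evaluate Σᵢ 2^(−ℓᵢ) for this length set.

With common denominator 2^6 = 64: Σ 2^(−ℓᵢ) = 32/64 + 32/64 + 8/64 + 2/64 + 1/64 + 4/64 + 1/64 + 16/64 + 32/64 = 128/64 = 2.

2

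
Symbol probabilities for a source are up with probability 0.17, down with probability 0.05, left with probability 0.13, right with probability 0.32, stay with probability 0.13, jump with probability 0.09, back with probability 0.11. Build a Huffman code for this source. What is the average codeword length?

Repeatedly combine the two least-probable nodes; the expected code length is the sum of the merged weights.
merge 1/20 + 9/100 → 7/50
merge 11/100 + 13/100 → 6/25
merge 13/100 + 7/50 → 27/100
merge 17/100 + 6/25 → 41/100
merge 27/100 + 8/25 → 59/100
merge 41/100 + 59/100 → 1
L = 7/50 + 6/25 + 27/100 + 41/100 + 59/100 + 1 = 53/20 = 2.65 bits/symbol.

2.65 bits/symbol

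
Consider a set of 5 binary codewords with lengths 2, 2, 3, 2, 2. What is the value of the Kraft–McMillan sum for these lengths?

1.125

With common denominator 2^3 = 8: Σ 2^(−ℓᵢ) = 2/8 + 2/8 + 1/8 + 2/8 + 2/8 = 9/8 = 1.125.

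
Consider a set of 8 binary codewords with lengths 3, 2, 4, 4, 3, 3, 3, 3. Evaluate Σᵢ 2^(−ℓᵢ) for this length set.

With common denominator 2^4 = 16: Σ 2^(−ℓᵢ) = 2/16 + 4/16 + 1/16 + 1/16 + 2/16 + 2/16 + 2/16 + 2/16 = 16/16 = 1.

1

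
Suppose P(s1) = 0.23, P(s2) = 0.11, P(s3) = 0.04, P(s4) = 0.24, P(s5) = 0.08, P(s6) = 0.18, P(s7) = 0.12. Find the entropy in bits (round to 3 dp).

2.622 bits

H = −Σ pᵢ log₂ pᵢ.
−0.23·log₂(0.23) = 0.4877
−0.11·log₂(0.11) = 0.3503
−0.04·log₂(0.04) = 0.1858
−0.24·log₂(0.24) = 0.4941
−0.08·log₂(0.08) = 0.2915
−0.18·log₂(0.18) = 0.4453
−0.12·log₂(0.12) = 0.3671
Sum ≈ 2.6217 → 2.622 bits.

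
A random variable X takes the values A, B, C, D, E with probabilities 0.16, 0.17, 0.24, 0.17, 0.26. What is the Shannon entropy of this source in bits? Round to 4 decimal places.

2.2916 bits

H = −Σ pᵢ log₂ pᵢ.
−0.16·log₂(0.16) = 0.4230
−0.17·log₂(0.17) = 0.4346
−0.24·log₂(0.24) = 0.4941
−0.17·log₂(0.17) = 0.4346
−0.26·log₂(0.26) = 0.5053
Sum ≈ 2.2916 → 2.2916 bits.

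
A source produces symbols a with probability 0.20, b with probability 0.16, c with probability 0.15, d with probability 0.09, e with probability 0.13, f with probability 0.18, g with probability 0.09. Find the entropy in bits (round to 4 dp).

H = −Σ pᵢ log₂ pᵢ.
−0.20·log₂(0.20) = 0.4644
−0.16·log₂(0.16) = 0.4230
−0.15·log₂(0.15) = 0.4105
−0.09·log₂(0.09) = 0.3127
−0.13·log₂(0.13) = 0.3826
−0.18·log₂(0.18) = 0.4453
−0.09·log₂(0.09) = 0.3127
Sum ≈ 2.7512 → 2.7512 bits.

2.7512 bits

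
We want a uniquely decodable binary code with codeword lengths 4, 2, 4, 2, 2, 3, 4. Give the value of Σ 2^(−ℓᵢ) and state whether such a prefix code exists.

1.0625; no

With common denominator 2^4 = 16: Σ 2^(−ℓᵢ) = 1/16 + 4/16 + 1/16 + 4/16 + 4/16 + 2/16 + 1/16 = 17/16 = 1.0625.
Kraft's inequality requires Σ ≤ 1; here Σ = 1.0625 > 1, so no such prefix code exists.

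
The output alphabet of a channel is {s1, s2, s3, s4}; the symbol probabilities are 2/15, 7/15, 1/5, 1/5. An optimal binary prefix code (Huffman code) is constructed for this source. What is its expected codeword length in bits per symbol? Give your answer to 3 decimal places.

1.867 bits/symbol

Repeatedly combine the two least-probable nodes; the expected code length is the sum of the merged weights.
merge 2/15 + 1/5 → 1/3
merge 1/5 + 1/3 → 8/15
merge 7/15 + 8/15 → 1
L = 1/3 + 8/15 + 1 = 28/15 ≈ 1.867 bits/symbol.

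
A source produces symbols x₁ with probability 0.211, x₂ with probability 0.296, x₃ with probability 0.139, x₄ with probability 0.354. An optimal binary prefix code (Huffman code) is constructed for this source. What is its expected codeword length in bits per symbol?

1.996 bits/symbol

Repeatedly combine the two least-probable nodes; the expected code length is the sum of the merged weights.
merge 139/1000 + 211/1000 → 7/20
merge 37/125 + 7/20 → 323/500
merge 177/500 + 323/500 → 1
L = 7/20 + 323/500 + 1 = 499/250 = 1.996 bits/symbol.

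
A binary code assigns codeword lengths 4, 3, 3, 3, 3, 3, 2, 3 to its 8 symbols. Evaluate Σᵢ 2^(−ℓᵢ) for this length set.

1.0625

With common denominator 2^4 = 16: Σ 2^(−ℓᵢ) = 1/16 + 2/16 + 2/16 + 2/16 + 2/16 + 2/16 + 4/16 + 2/16 = 17/16 = 1.0625.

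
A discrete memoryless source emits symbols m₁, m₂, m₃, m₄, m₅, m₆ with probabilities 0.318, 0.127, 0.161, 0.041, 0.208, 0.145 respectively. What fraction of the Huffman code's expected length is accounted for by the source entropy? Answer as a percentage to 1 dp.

96.7%

Entropy H = −Σ p log₂ p ≈ 2.3920 bits.
Huffman merges: 41/1000+127/1000→21/125; 29/200+161/1000→153/500; 21/125+26/125→47/125; 153/500+159/500→78/125; 47/125+78/125→1. L = 1237/500 ≈ 2.4740.
Efficiency = H/L = 2.3920/2.4740 = 96.7%.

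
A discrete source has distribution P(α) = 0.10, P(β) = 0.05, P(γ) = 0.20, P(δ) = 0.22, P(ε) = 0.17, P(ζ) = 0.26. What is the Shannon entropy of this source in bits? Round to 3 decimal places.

2.433 bits

H = −Σ pᵢ log₂ pᵢ.
−0.10·log₂(0.10) = 0.3322
−0.05·log₂(0.05) = 0.2161
−0.20·log₂(0.20) = 0.4644
−0.22·log₂(0.22) = 0.4806
−0.17·log₂(0.17) = 0.4346
−0.26·log₂(0.26) = 0.5053
Sum ≈ 2.4331 → 2.433 bits.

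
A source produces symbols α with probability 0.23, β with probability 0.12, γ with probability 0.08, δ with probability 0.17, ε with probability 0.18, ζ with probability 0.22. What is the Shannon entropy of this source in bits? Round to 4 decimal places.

2.5067 bits

H = −Σ pᵢ log₂ pᵢ.
−0.23·log₂(0.23) = 0.4877
−0.12·log₂(0.12) = 0.3671
−0.08·log₂(0.08) = 0.2915
−0.17·log₂(0.17) = 0.4346
−0.18·log₂(0.18) = 0.4453
−0.22·log₂(0.22) = 0.4806
Sum ≈ 2.5067 → 2.5067 bits.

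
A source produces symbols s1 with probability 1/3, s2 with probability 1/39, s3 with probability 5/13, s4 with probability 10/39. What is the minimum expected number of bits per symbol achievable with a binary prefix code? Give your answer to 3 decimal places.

Repeatedly combine the two least-probable nodes; the expected code length is the sum of the merged weights.
merge 1/39 + 10/39 → 11/39
merge 11/39 + 1/3 → 8/13
merge 5/13 + 8/13 → 1
L = 11/39 + 8/13 + 1 = 74/39 ≈ 1.897 bits/symbol.

1.897 bits/symbol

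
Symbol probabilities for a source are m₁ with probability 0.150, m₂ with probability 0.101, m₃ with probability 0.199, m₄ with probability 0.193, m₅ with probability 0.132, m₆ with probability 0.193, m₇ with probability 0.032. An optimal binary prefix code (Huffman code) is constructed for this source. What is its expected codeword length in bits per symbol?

Repeatedly combine the two least-probable nodes; the expected code length is the sum of the merged weights.
merge 4/125 + 101/1000 → 133/1000
merge 33/250 + 133/1000 → 53/200
merge 3/20 + 193/1000 → 343/1000
merge 193/1000 + 199/1000 → 49/125
merge 53/200 + 343/1000 → 76/125
merge 49/125 + 76/125 → 1
L = 133/1000 + 53/200 + 343/1000 + 49/125 + 76/125 + 1 = 2741/1000 = 2.741 bits/symbol.

2.741 bits/symbol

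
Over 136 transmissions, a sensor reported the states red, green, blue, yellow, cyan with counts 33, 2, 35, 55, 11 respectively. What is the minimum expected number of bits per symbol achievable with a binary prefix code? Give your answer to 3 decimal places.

Probabilities are the counts divided by 136.
Repeatedly combine the two least-probable nodes; the expected code length is the sum of the merged weights.
merge 1/68 + 11/136 → 13/136
merge 13/136 + 33/136 → 23/68
merge 35/136 + 23/68 → 81/136
merge 55/136 + 81/136 → 1
L = 13/136 + 23/68 + 81/136 + 1 = 69/34 ≈ 2.029 bits/symbol.

2.029 bits/symbol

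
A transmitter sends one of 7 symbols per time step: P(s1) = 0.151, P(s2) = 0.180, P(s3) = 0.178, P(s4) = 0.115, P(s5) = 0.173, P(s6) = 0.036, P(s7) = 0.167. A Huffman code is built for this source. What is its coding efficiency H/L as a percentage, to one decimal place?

Entropy H = −Σ p log₂ p ≈ 2.7010 bits.
Huffman merges: 9/250+23/200→151/1000; 151/1000+151/1000→151/500; 167/1000+173/1000→17/50; 89/500+9/50→179/500; 151/500+17/50→321/500; 179/500+321/500→1. L = 2793/1000 ≈ 2.7930.
Efficiency = H/L = 2.7010/2.7930 = 96.7%.

96.7%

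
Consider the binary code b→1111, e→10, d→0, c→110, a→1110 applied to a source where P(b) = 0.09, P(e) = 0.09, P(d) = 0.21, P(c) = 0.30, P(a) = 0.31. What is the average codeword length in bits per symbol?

2.89 bits/symbol

L̄ = Σ pᵢ·ℓᵢ = 0.09·4 + 0.09·2 + 0.21·1 + 0.30·3 + 0.31·4 = 2.89 bits/symbol.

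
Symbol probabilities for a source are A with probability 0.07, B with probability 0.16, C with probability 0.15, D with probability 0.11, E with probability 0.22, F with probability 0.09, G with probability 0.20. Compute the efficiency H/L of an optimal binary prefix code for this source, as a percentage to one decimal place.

98.9%

Entropy H = −Σ p log₂ p ≈ 2.7100 bits.
Huffman merges: 7/100+9/100→4/25; 11/100+3/20→13/50; 4/25+4/25→8/25; 1/5+11/50→21/50; 13/50+8/25→29/50; 21/50+29/50→1. L = 137/50 ≈ 2.7400.
Efficiency = H/L = 2.7100/2.7400 = 98.9%.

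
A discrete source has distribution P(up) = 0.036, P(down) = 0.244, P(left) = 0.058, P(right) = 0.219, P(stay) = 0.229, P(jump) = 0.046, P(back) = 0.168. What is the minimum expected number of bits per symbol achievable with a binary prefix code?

2.53 bits/symbol

Repeatedly combine the two least-probable nodes; the expected code length is the sum of the merged weights.
merge 9/250 + 23/500 → 41/500
merge 29/500 + 41/500 → 7/50
merge 7/50 + 21/125 → 77/250
merge 219/1000 + 229/1000 → 56/125
merge 61/250 + 77/250 → 69/125
merge 56/125 + 69/125 → 1
L = 41/500 + 7/50 + 77/250 + 56/125 + 69/125 + 1 = 253/100 = 2.53 bits/symbol.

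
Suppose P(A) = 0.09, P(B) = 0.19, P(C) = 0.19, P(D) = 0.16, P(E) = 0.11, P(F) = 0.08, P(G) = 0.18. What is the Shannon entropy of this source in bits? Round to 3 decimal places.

H = −Σ pᵢ log₂ pᵢ.
−0.09·log₂(0.09) = 0.3127
−0.19·log₂(0.19) = 0.4552
−0.19·log₂(0.19) = 0.4552
−0.16·log₂(0.16) = 0.4230
−0.11·log₂(0.11) = 0.3503
−0.08·log₂(0.08) = 0.2915
−0.18·log₂(0.18) = 0.4453
Sum ≈ 2.7332 → 2.733 bits.

2.733 bits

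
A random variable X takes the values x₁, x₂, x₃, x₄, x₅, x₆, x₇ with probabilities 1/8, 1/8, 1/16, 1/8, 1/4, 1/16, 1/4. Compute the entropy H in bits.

Each probability is a power of 1/2, so log₂(1/p) is an integer.
H = Σ p·log₂(1/p) = 1/8·3 + 1/8·3 + 1/16·4 + 1/8·3 + 1/4·2 + 1/16·4 + 1/4·2 = 2.625 bits.

2.625 bits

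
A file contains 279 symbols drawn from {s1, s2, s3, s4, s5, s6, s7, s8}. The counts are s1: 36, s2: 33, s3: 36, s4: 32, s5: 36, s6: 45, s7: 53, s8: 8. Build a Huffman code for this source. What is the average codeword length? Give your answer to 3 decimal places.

2.953 bits/symbol

Probabilities are the counts divided by 279.
Repeatedly combine the two least-probable nodes; the expected code length is the sum of the merged weights.
merge 8/279 + 32/279 → 40/279
merge 11/93 + 4/31 → 23/93
merge 4/31 + 4/31 → 8/31
merge 40/279 + 5/31 → 85/279
merge 53/279 + 23/93 → 122/279
merge 8/31 + 85/279 → 157/279
merge 122/279 + 157/279 → 1
L = 40/279 + 23/93 + 8/31 + 85/279 + 122/279 + 157/279 + 1 = 824/279 ≈ 2.953 bits/symbol.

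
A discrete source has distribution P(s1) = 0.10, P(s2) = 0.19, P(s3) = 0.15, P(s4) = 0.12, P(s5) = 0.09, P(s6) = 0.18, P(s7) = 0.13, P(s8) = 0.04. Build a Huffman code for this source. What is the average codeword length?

Repeatedly combine the two least-probable nodes; the expected code length is the sum of the merged weights.
merge 1/25 + 9/100 → 13/100
merge 1/10 + 3/25 → 11/50
merge 13/100 + 13/100 → 13/50
merge 3/20 + 9/50 → 33/100
merge 19/100 + 11/50 → 41/100
merge 13/50 + 33/100 → 59/100
merge 41/100 + 59/100 → 1
L = 13/100 + 11/50 + 13/50 + 33/100 + 41/100 + 59/100 + 1 = 147/50 = 2.94 bits/symbol.

2.94 bits/symbol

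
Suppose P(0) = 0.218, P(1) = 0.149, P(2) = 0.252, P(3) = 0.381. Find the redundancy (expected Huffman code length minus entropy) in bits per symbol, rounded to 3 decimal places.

0.066 bits

Entropy H = −Σ p log₂ p ≈ 1.9198 bits.
Huffman merges: 149/1000+109/500→367/1000; 63/250+367/1000→619/1000; 381/1000+619/1000→1. L = 993/500 ≈ 1.9860.
L − H = 1.9860 − 1.9198 = 0.066 bits.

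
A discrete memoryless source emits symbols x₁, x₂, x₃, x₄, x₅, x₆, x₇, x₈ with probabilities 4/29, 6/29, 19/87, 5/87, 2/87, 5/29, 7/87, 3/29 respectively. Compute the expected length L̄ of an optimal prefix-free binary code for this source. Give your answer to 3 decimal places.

2.816 bits/symbol

Repeatedly combine the two least-probable nodes; the expected code length is the sum of the merged weights.
merge 2/87 + 5/87 → 7/87
merge 7/87 + 7/87 → 14/87
merge 3/29 + 4/29 → 7/29
merge 14/87 + 5/29 → 1/3
merge 6/29 + 19/87 → 37/87
merge 7/29 + 1/3 → 50/87
merge 37/87 + 50/87 → 1
L = 7/87 + 14/87 + 7/29 + 1/3 + 37/87 + 50/87 + 1 = 245/87 ≈ 2.816 bits/symbol.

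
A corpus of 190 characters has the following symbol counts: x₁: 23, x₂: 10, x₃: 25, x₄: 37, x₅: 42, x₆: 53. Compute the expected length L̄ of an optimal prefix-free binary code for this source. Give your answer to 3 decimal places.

2.479 bits/symbol

Probabilities are the counts divided by 190.
Repeatedly combine the two least-probable nodes; the expected code length is the sum of the merged weights.
merge 1/19 + 23/190 → 33/190
merge 5/38 + 33/190 → 29/95
merge 37/190 + 21/95 → 79/190
merge 53/190 + 29/95 → 111/190
merge 79/190 + 111/190 → 1
L = 33/190 + 29/95 + 79/190 + 111/190 + 1 = 471/190 ≈ 2.479 bits/symbol.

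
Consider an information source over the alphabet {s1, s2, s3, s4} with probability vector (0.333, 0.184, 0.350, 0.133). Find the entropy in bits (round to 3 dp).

1.895 bits

H = −Σ pᵢ log₂ pᵢ.
−0.333·log₂(0.333) = 0.5283
−0.184·log₂(0.184) = 0.4494
−0.350·log₂(0.350) = 0.5301
−0.133·log₂(0.133) = 0.3871
Sum ≈ 1.8948 → 1.895 bits.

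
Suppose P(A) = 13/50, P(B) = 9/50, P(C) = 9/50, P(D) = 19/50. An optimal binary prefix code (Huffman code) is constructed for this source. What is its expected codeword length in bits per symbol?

Repeatedly combine the two least-probable nodes; the expected code length is the sum of the merged weights.
merge 9/50 + 9/50 → 9/25
merge 13/50 + 9/25 → 31/50
merge 19/50 + 31/50 → 1
L = 9/25 + 31/50 + 1 = 99/50 = 1.98 bits/symbol.

1.98 bits/symbol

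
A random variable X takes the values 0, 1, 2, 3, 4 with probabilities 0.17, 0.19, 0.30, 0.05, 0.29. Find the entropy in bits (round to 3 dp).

H = −Σ pᵢ log₂ pᵢ.
−0.17·log₂(0.17) = 0.4346
−0.19·log₂(0.19) = 0.4552
−0.30·log₂(0.30) = 0.5211
−0.05·log₂(0.05) = 0.2161
−0.29·log₂(0.29) = 0.5179
Sum ≈ 2.1449 → 2.145 bits.

2.145 bits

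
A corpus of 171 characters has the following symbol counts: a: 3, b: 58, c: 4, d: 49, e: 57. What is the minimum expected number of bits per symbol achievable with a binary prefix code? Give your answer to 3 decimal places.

Probabilities are the counts divided by 171.
Repeatedly combine the two least-probable nodes; the expected code length is the sum of the merged weights.
merge 1/57 + 4/171 → 7/171
merge 7/171 + 49/171 → 56/171
merge 56/171 + 1/3 → 113/171
merge 58/171 + 113/171 → 1
L = 7/171 + 56/171 + 113/171 + 1 = 347/171 ≈ 2.029 bits/symbol.

2.029 bits/symbol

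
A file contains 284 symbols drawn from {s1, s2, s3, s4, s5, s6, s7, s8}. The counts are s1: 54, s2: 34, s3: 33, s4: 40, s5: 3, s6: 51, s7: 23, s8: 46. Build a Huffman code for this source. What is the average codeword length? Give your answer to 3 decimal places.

2.901 bits/symbol

Probabilities are the counts divided by 284.
Repeatedly combine the two least-probable nodes; the expected code length is the sum of the merged weights.
merge 3/284 + 23/284 → 13/142
merge 13/142 + 33/284 → 59/284
merge 17/142 + 10/71 → 37/142
merge 23/142 + 51/284 → 97/284
merge 27/142 + 59/284 → 113/284
merge 37/142 + 97/284 → 171/284
merge 113/284 + 171/284 → 1
L = 13/142 + 59/284 + 37/142 + 97/284 + 113/284 + 171/284 + 1 = 206/71 ≈ 2.901 bits/symbol.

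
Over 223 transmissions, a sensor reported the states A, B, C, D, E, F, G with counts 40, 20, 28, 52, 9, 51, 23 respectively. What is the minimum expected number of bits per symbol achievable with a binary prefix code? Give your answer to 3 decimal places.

Probabilities are the counts divided by 223.
Repeatedly combine the two least-probable nodes; the expected code length is the sum of the merged weights.
merge 9/223 + 20/223 → 29/223
merge 23/223 + 28/223 → 51/223
merge 29/223 + 40/223 → 69/223
merge 51/223 + 51/223 → 102/223
merge 52/223 + 69/223 → 121/223
merge 102/223 + 121/223 → 1
L = 29/223 + 51/223 + 69/223 + 102/223 + 121/223 + 1 = 595/223 ≈ 2.668 bits/symbol.

2.668 bits/symbol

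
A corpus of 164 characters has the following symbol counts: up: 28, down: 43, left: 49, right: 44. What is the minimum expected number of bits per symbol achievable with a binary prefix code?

Probabilities are the counts divided by 164.
Repeatedly combine the two least-probable nodes; the expected code length is the sum of the merged weights.
merge 7/41 + 43/164 → 71/164
merge 11/41 + 49/164 → 93/164
merge 71/164 + 93/164 → 1
L = 71/164 + 93/164 + 1 = 2 bits/symbol.

2 bits/symbol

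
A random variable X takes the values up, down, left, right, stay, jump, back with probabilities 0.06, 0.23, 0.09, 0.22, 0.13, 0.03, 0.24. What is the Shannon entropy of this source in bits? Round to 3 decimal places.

H = −Σ pᵢ log₂ pᵢ.
−0.06·log₂(0.06) = 0.2435
−0.23·log₂(0.23) = 0.4877
−0.09·log₂(0.09) = 0.3127
−0.22·log₂(0.22) = 0.4806
−0.13·log₂(0.13) = 0.3826
−0.03·log₂(0.03) = 0.1518
−0.24·log₂(0.24) = 0.4941
Sum ≈ 2.5530 → 2.553 bits.

2.553 bits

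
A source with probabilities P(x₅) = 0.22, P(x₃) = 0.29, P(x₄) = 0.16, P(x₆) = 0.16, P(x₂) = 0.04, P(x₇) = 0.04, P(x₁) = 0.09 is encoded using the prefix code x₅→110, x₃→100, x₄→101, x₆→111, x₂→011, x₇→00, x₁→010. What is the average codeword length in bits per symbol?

L̄ = Σ pᵢ·ℓᵢ = 0.22·3 + 0.29·3 + 0.16·3 + 0.16·3 + 0.04·3 + 0.04·2 + 0.09·3 = 2.96 bits/symbol.

2.96 bits/symbol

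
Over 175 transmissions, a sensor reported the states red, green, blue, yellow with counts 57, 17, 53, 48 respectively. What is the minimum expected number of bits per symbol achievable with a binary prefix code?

Probabilities are the counts divided by 175.
Repeatedly combine the two least-probable nodes; the expected code length is the sum of the merged weights.
merge 17/175 + 48/175 → 13/35
merge 53/175 + 57/175 → 22/35
merge 13/35 + 22/35 → 1
L = 13/35 + 22/35 + 1 = 2 bits/symbol.

2 bits/symbol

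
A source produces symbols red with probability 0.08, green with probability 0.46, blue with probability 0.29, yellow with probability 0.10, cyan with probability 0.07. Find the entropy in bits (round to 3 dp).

H = −Σ pᵢ log₂ pᵢ.
−0.08·log₂(0.08) = 0.2915
−0.46·log₂(0.46) = 0.5153
−0.29·log₂(0.29) = 0.5179
−0.10·log₂(0.10) = 0.3322
−0.07·log₂(0.07) = 0.2686
Sum ≈ 1.9255 → 1.925 bits.

1.925 bits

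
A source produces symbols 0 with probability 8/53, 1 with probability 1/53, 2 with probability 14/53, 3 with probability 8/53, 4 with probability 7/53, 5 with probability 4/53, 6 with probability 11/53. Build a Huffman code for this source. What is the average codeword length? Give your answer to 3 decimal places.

2.623 bits/symbol

Repeatedly combine the two least-probable nodes; the expected code length is the sum of the merged weights.
merge 1/53 + 4/53 → 5/53
merge 5/53 + 7/53 → 12/53
merge 8/53 + 8/53 → 16/53
merge 11/53 + 12/53 → 23/53
merge 14/53 + 16/53 → 30/53
merge 23/53 + 30/53 → 1
L = 5/53 + 12/53 + 16/53 + 23/53 + 30/53 + 1 = 139/53 ≈ 2.623 bits/symbol.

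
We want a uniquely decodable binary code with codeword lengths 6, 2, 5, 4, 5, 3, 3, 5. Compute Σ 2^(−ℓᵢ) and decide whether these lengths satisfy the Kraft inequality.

0.671875; yes

With common denominator 2^6 = 64: Σ 2^(−ℓᵢ) = 1/64 + 16/64 + 2/64 + 4/64 + 2/64 + 8/64 + 8/64 + 2/64 = 43/64 = 0.671875.
Kraft's inequality requires Σ ≤ 1; here Σ = 0.671875 ≤ 1, so such a prefix code exists.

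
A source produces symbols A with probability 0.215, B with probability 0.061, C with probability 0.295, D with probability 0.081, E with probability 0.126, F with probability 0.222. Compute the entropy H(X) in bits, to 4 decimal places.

H = −Σ pᵢ log₂ pᵢ.
−0.215·log₂(0.215) = 0.4768
−0.061·log₂(0.061) = 0.2461
−0.295·log₂(0.295) = 0.5196
−0.081·log₂(0.081) = 0.2937
−0.126·log₂(0.126) = 0.3766
−0.222·log₂(0.222) = 0.4820
Sum ≈ 2.3948 → 2.3948 bits.

2.3948 bits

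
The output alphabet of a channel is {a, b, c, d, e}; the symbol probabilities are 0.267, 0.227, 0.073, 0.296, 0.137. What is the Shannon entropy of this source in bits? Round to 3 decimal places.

H = −Σ pᵢ log₂ pᵢ.
−0.267·log₂(0.267) = 0.5087
−0.227·log₂(0.227) = 0.4856
−0.073·log₂(0.073) = 0.2756
−0.296·log₂(0.296) = 0.5199
−0.137·log₂(0.137) = 0.3929
Sum ≈ 2.1827 → 2.183 bits.

2.183 bits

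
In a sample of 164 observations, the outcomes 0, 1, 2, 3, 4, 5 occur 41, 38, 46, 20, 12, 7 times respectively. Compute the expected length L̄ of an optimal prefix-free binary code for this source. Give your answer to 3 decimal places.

Probabilities are the counts divided by 164.
Repeatedly combine the two least-probable nodes; the expected code length is the sum of the merged weights.
merge 7/164 + 3/41 → 19/164
merge 19/164 + 5/41 → 39/164
merge 19/82 + 39/164 → 77/164
merge 1/4 + 23/82 → 87/164
merge 77/164 + 87/164 → 1
L = 19/164 + 39/164 + 77/164 + 87/164 + 1 = 193/82 ≈ 2.354 bits/symbol.

2.354 bits/symbol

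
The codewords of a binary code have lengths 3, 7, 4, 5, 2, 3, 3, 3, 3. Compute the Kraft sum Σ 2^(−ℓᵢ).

0.9765625

With common denominator 2^7 = 128: Σ 2^(−ℓᵢ) = 16/128 + 1/128 + 8/128 + 4/128 + 32/128 + 16/128 + 16/128 + 16/128 + 16/128 = 125/128 = 0.9765625.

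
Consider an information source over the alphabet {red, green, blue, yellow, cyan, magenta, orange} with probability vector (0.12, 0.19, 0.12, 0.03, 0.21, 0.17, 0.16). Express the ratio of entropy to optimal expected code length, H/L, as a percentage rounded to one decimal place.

97.1%

Entropy H = −Σ p log₂ p ≈ 2.6716 bits.
Huffman merges: 3/100+3/25→3/20; 3/25+3/20→27/100; 4/25+17/100→33/100; 19/100+21/100→2/5; 27/100+33/100→3/5; 2/5+3/5→1. L = 11/4 ≈ 2.7500.
Efficiency = H/L = 2.6716/2.7500 = 97.1%.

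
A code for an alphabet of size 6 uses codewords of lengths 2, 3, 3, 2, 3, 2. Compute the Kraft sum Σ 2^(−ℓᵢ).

With common denominator 2^3 = 8: Σ 2^(−ℓᵢ) = 2/8 + 1/8 + 1/8 + 2/8 + 1/8 + 2/8 = 9/8 = 1.125.

1.125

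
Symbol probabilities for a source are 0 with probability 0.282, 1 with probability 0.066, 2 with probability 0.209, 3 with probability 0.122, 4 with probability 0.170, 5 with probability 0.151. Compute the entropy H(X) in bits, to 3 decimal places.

2.463 bits

H = −Σ pᵢ log₂ pᵢ.
−0.282·log₂(0.282) = 0.5150
−0.066·log₂(0.066) = 0.2588
−0.209·log₂(0.209) = 0.4720
−0.122·log₂(0.122) = 0.3703
−0.170·log₂(0.170) = 0.4346
−0.151·log₂(0.151) = 0.4118
Sum ≈ 2.4625 → 2.463 bits.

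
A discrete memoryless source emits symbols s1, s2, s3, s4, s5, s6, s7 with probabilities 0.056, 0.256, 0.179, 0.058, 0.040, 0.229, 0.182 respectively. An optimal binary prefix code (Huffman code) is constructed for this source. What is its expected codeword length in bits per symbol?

Repeatedly combine the two least-probable nodes; the expected code length is the sum of the merged weights.
merge 1/25 + 7/125 → 12/125
merge 29/500 + 12/125 → 77/500
merge 77/500 + 179/1000 → 333/1000
merge 91/500 + 229/1000 → 411/1000
merge 32/125 + 333/1000 → 589/1000
merge 411/1000 + 589/1000 → 1
L = 12/125 + 77/500 + 333/1000 + 411/1000 + 589/1000 + 1 = 2583/1000 = 2.583 bits/symbol.

2.583 bits/symbol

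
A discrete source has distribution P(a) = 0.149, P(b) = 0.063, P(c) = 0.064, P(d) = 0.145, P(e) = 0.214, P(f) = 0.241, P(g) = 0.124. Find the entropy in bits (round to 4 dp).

H = −Σ pᵢ log₂ pᵢ.
−0.149·log₂(0.149) = 0.4092
−0.063·log₂(0.063) = 0.2513
−0.064·log₂(0.064) = 0.2538
−0.145·log₂(0.145) = 0.4040
−0.214·log₂(0.214) = 0.4760
−0.241·log₂(0.241) = 0.4947
−0.124·log₂(0.124) = 0.3734
Sum ≈ 2.6625 → 2.6625 bits.

2.6625 bits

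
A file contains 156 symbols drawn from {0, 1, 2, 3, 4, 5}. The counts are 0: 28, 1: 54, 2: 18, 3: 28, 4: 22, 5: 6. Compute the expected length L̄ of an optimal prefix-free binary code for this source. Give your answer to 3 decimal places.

Probabilities are the counts divided by 156.
Repeatedly combine the two least-probable nodes; the expected code length is the sum of the merged weights.
merge 1/26 + 3/26 → 2/13
merge 11/78 + 2/13 → 23/78
merge 7/39 + 7/39 → 14/39
merge 23/78 + 9/26 → 25/39
merge 14/39 + 25/39 → 1
L = 2/13 + 23/78 + 14/39 + 25/39 + 1 = 191/78 ≈ 2.449 bits/symbol.

2.449 bits/symbol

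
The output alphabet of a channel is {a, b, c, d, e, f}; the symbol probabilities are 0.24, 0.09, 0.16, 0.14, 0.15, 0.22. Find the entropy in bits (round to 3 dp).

2.518 bits

H = −Σ pᵢ log₂ pᵢ.
−0.24·log₂(0.24) = 0.4941
−0.09·log₂(0.09) = 0.3127
−0.16·log₂(0.16) = 0.4230
−0.14·log₂(0.14) = 0.3971
−0.15·log₂(0.15) = 0.4105
−0.22·log₂(0.22) = 0.4806
Sum ≈ 2.5180 → 2.518 bits.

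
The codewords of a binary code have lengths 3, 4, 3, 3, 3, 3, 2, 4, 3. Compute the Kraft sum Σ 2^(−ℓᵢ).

1.125

With common denominator 2^4 = 16: Σ 2^(−ℓᵢ) = 2/16 + 1/16 + 2/16 + 2/16 + 2/16 + 2/16 + 4/16 + 1/16 + 2/16 = 18/16 = 1.125.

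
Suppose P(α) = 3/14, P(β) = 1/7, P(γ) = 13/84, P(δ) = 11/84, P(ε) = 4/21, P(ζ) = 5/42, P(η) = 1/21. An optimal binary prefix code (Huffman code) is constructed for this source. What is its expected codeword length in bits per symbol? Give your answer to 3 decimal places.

Repeatedly combine the two least-probable nodes; the expected code length is the sum of the merged weights.
merge 1/21 + 5/42 → 1/6
merge 11/84 + 1/7 → 23/84
merge 13/84 + 1/6 → 9/28
merge 4/21 + 3/14 → 17/42
merge 23/84 + 9/28 → 25/42
merge 17/42 + 25/42 → 1
L = 1/6 + 23/84 + 9/28 + 17/42 + 25/42 + 1 = 58/21 ≈ 2.762 bits/symbol.

2.762 bits/symbol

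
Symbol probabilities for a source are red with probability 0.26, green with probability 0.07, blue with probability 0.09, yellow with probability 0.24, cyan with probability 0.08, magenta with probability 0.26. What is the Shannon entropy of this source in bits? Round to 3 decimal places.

2.377 bits

H = −Σ pᵢ log₂ pᵢ.
−0.26·log₂(0.26) = 0.5053
−0.07·log₂(0.07) = 0.2686
−0.09·log₂(0.09) = 0.3127
−0.24·log₂(0.24) = 0.4941
−0.08·log₂(0.08) = 0.2915
−0.26·log₂(0.26) = 0.5053
Sum ≈ 2.3774 → 2.377 bits.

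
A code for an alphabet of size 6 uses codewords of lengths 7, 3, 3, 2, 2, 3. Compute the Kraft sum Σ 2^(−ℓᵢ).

With common denominator 2^7 = 128: Σ 2^(−ℓᵢ) = 1/128 + 16/128 + 16/128 + 32/128 + 32/128 + 16/128 = 113/128 = 0.8828125.

0.8828125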